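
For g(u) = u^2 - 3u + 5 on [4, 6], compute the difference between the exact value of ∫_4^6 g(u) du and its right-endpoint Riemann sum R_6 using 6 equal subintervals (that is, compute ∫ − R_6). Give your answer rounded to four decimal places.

-2.3704

Exact integral: ∫_4^6 g(u) du ≈ 30.666667.
R_6 ≈ 33.037037.
Error ≈ 30.666667 − 33.037037 ≈ -2.3704.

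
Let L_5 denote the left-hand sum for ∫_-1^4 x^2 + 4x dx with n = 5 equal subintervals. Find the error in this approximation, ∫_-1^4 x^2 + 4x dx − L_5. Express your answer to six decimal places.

16.666667

Exact integral: ∫_-1^4 f(x) dx ≈ 51.66666667.
L_5 = 35.
Error ≈ 51.66666667 − 35 ≈ 16.666667.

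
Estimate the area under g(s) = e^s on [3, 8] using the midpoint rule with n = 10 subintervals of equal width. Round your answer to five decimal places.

2930.25345

Δs = (8 − 3)/10 = 0.5.
Midpoints: 3.25, 3.75, 4.25, 4.75, 5.25, 5.75, 6.25, 6.75, 7.25, 7.75.
g(3.25) ≈ 25.79034, g(3.75) ≈ 42.52108, g(4.25) ≈ 70.10541, g(4.75) ≈ 115.58428, g(5.25) ≈ 190.56627, g(5.75) ≈ 314.19066, g(6.25) ≈ 518.01282, g(6.75) ≈ 854.05876, g(7.25) ≈ 1408.10485, g(7.75) ≈ 2321.57241.
Sum = Δs · [g(3.25) + g(3.75) + g(4.25) + ...].
Sum ≈ 2930.25345.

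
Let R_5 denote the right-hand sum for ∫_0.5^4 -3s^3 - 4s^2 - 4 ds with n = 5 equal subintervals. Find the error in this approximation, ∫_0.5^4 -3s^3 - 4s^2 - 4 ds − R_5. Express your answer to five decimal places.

Exact integral: ∫_0.5^4 f(s) ds ≈ -291.1197917.
R_5 = -387.17.
Error ≈ -291.1197917 − (-387.17) ≈ 96.05021.

96.05021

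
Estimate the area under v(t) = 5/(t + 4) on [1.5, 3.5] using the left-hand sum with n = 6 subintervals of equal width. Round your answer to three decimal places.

Δt = (3.5 − 1.5)/6 = 1/3.
Left endpoints: 1.5, 11/6, 13/6, 2.5, 17/6, 19/6.
v(1.5) = 10/11, v(11/6) = 6/7, v(13/6) = 30/37, v(2.5) = 10/13, v(17/6) = 30/41, v(19/6) = 30/43.
Sum = Δt · [v(1.5) + v(11/6) + v(13/6) + ...].
Sum ≈ 1.592.

1.592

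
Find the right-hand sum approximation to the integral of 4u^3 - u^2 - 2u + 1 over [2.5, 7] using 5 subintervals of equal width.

Δu = (7 − 2.5)/5 = 0.9.
Right endpoints: 3.4, 4.3, 5.2, 6.1, 7.
f(3.4) = 139.856, f(4.3) = 291.938, f(5.2) = 525.992, f(6.1) = 859.514, f(7) = 1310.
Sum = Δu · [f(3.4) + f(4.3) + f(5.2) + f(6.1) + f(7)].
Sum = 2814.57.

2814.57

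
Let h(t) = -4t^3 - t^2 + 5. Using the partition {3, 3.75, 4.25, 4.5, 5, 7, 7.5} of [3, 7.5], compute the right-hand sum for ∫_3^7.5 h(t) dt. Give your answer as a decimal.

Subinterval widths: 0.75, 0.5, 0.25, 0.5, 2, 0.5.
Right endpoints: 3.75, 4.25, 4.5, 5, 7, 7.5.
h(3.75) = -220, h(4.25) = -320.125, h(4.5) = -379.75, h(5) = -520, h(7) = -1416, h(7.5) = -1738.75.
Sum = Σ Δt_i · h(t_i).
Sum = -4381.375.

-4381.375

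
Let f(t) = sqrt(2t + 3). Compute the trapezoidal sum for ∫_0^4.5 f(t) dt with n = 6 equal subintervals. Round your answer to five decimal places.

Δt = (4.5 − 0)/6 = 0.75.
f(0) ≈ 1.73205, f(0.75) ≈ 2.12132, f(1.5) ≈ 2.44949, f(2.25) ≈ 2.73861, f(3) ≈ 3.00000, f(3.75) ≈ 3.24037, f(4.5) ≈ 3.46410.
T_6 = (Δt/2)·[f(t_0) + 2f(t_1) + ... + 2f(t_{5}) + f(t_6)].
Sum ≈ 12.11090.

12.11090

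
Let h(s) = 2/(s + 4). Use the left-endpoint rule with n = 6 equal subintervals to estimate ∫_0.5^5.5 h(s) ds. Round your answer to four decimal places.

1.5963

Δs = (5.5 − 0.5)/6 = 5/6.
Left endpoints: 0.5, 4/3, 13/6, 3, 23/6, 14/3.
h(0.5) = 4/9, h(4/3) = 0.375, h(13/6) = 12/37, h(3) = 2/7, h(23/6) = 12/47, h(14/3) = 3/13.
Sum = Δs · [h(0.5) + h(4/3) + h(13/6) + ...].
Sum ≈ 1.5963.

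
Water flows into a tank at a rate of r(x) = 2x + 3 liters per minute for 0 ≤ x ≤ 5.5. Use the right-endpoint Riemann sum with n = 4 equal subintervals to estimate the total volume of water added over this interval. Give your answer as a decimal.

Δx = (5.5 − 0)/4 = 1.375.
Right endpoints: 1.375, 2.75, 4.125, 5.5.
r(1.375) = 5.75, r(2.75) = 8.5, r(4.125) = 11.25, r(5.5) = 14.
Sum = Δx · [r(1.375) + r(2.75) + r(4.125) + r(5.5)].
Sum = 54.3125.

54.3125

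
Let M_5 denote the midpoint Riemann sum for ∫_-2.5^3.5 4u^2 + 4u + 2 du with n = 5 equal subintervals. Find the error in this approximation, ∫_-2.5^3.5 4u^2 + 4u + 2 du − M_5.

2.88

Exact integral: ∫_-2.5^3.5 f(u) du = 102.
M_5 = 99.12.
Error = 102 − 99.12 = 2.88.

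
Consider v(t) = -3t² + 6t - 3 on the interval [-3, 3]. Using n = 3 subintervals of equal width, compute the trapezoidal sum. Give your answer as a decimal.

-84

Δt = (3 − (-3))/3 = 2.
v(-3) = -48, v(-1) = -12, v(1) = 0, v(3) = -12.
T_3 = (Δt/2)·[v(t_0) + 2v(t_1) + 2v(t_2) + v(t_3)].
Sum = -84.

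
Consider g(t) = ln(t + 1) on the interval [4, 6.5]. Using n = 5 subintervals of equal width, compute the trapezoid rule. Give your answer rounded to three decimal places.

4.563

Δt = (6.5 − 4)/5 = 0.5.
g(4) ≈ 1.609, g(4.5) ≈ 1.705, g(5) ≈ 1.792, g(5.5) ≈ 1.872, g(6) ≈ 1.946, g(6.5) ≈ 2.015.
T_5 = (Δt/2)·[g(t_0) + 2g(t_1) + ... + 2g(t_{4}) + g(t_5)].
Sum ≈ 4.563.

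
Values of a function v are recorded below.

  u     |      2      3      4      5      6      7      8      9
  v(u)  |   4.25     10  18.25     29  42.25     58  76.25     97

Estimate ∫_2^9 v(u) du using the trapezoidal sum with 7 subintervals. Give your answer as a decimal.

284.375

Δu = 1.
T_7 = (1/2)·[4.25 + 2·10 + 2·18.25 + 2·29 + 2·42.25 + 2·58 + 2·76.25 + 97] = 284.375.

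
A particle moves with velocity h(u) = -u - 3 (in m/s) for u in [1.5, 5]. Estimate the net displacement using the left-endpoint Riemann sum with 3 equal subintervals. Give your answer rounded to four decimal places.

Δu = (5 − 1.5)/3 = 7/6.
Left endpoints: 1.5, 8/3, 23/6.
h(1.5) = -4.5, h(8/3) = -17/3, h(23/6) = -41/6.
Sum = Δu · [h(1.5) + h(8/3) + h(23/6)].
Sum ≈ -19.8333.

-19.8333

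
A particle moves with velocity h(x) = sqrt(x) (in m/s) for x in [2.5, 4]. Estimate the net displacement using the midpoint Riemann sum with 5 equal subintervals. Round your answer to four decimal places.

Δx = (4 − 2.5)/5 = 0.3.
Midpoints: 2.65, 2.95, 3.25, 3.55, 3.85.
h(2.65) ≈ 1.6279, h(2.95) ≈ 1.7176, h(3.25) ≈ 1.8028, h(3.55) ≈ 1.8841, h(3.85) ≈ 1.9621.
Sum = Δx · [h(2.65) + h(2.95) + h(3.25) + h(3.55) + h(3.85)].
Sum ≈ 2.6984.

2.6984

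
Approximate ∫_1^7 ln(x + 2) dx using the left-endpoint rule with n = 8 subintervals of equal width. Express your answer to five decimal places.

10.05682

Δx = (7 − 1)/8 = 0.75.
Left endpoints: 1, 1.75, 2.5, 3.25, 4, 4.75, 5.5, 6.25.
f(1) ≈ 1.09861, f(1.75) ≈ 1.32176, f(2.5) ≈ 1.50408, f(3.25) ≈ 1.65823, f(4) ≈ 1.79176, f(4.75) ≈ 1.90954, f(5.5) ≈ 2.01490, f(6.25) ≈ 2.11021.
Sum = Δx · [f(1) + f(1.75) + f(2.5) + ...].
Sum ≈ 10.05682.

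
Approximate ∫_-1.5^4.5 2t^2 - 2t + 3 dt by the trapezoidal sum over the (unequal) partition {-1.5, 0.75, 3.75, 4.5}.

75.9375

Subinterval widths: 2.25, 3, 0.75.
f(-1.5) = 10.5, f(0.75) = 2.625, f(3.75) = 23.625, f(4.5) = 34.5.
On each subinterval the trapezoid contributes (Δt_i/2)·[f(t_{i-1}) + f(t_i)].
Sum = 75.9375.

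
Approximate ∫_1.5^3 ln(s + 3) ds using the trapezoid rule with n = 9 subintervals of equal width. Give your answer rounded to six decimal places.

2.482080

Δs = (3 − 1.5)/9 = 1/6.
f(1.5) ≈ 1.504077, f(5/3) ≈ 1.540445, f(11/6) ≈ 1.575536, f(2) ≈ 1.609438, f(13/6) ≈ 1.642228, f(7/3) ≈ 1.673976, f(2.5) ≈ 1.704748, f(8/3) ≈ 1.734601, f(17/6) ≈ 1.763589, f(3) ≈ 1.791759.
T_9 = (Δs/2)·[f(s_0) + 2f(s_1) + ... + 2f(s_{8}) + f(s_9)].
Sum ≈ 2.482080.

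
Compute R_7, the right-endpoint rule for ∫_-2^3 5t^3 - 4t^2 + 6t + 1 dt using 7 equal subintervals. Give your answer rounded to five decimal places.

122.14286

Δt = (3 − (-2))/7 = 5/7.
Right endpoints: -9/7, -4/7, 1/7, 6/7, 11/7, 16/7, 3.
f(-9/7) = -8216/343, f(-4/7) = -1601/343, f(1/7) = 614/343, f(6/7) = 2179/343, f(11/7) = 6844/343, f(16/7) = 18359/343, f(3) = 118.
Sum = Δt · [f(-9/7) + f(-4/7) + f(1/7) + ...].
Sum ≈ 122.14286.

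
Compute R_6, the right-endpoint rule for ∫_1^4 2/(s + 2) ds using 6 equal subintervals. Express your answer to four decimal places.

Δs = (4 − 1)/6 = 0.5.
Right endpoints: 1.5, 2, 2.5, 3, 3.5, 4.
f(1.5) = 4/7, f(2) = 0.5, f(2.5) = 4/9, f(3) = 0.4, f(3.5) = 4/11, f(4) = 1/3.
Sum = Δs · [f(1.5) + f(2) + f(2.5) + ...].
Sum ≈ 1.3064.

1.3064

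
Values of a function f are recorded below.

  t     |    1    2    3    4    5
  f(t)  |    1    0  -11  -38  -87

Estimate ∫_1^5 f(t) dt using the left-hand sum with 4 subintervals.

Δt = 1.
Sum = 1·[1 + 0 + (-11) + (-38)] = -48.

-48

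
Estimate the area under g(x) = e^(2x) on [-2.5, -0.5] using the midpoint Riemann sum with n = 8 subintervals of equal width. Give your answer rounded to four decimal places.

Δx = (-0.5 − (-2.5))/8 = 0.25.
Midpoints: -2.375, -2.125, -1.875, -1.625, -1.375, -1.125, -0.875, -0.625.
g(-2.375) ≈ 0.0087, g(-2.125) ≈ 0.0143, g(-1.875) ≈ 0.0235, g(-1.625) ≈ 0.0388, g(-1.375) ≈ 0.0639, g(-1.125) ≈ 0.1054, g(-0.875) ≈ 0.1738, g(-0.625) ≈ 0.2865.
Sum = Δx · [g(-2.375) + g(-2.125) + g(-1.875) + ...].
Sum ≈ 0.1787.

0.1787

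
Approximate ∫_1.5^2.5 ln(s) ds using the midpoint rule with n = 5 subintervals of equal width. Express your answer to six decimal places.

0.682973

Δs = (2.5 − 1.5)/5 = 0.2.
Midpoints: 1.6, 1.8, 2, 2.2, 2.4.
f(1.6) ≈ 0.470004, f(1.8) ≈ 0.587787, f(2) ≈ 0.693147, f(2.2) ≈ 0.788457, f(2.4) ≈ 0.875469.
Sum = Δs · [f(1.6) + f(1.8) + f(2) + f(2.2) + f(2.4)].
Sum ≈ 0.682973.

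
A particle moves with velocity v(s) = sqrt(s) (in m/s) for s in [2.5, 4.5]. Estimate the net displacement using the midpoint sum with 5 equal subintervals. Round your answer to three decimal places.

3.729

Δs = (4.5 − 2.5)/5 = 0.4.
Midpoints: 2.7, 3.1, 3.5, 3.9, 4.3.
v(2.7) ≈ 1.643, v(3.1) ≈ 1.761, v(3.5) ≈ 1.871, v(3.9) ≈ 1.975, v(4.3) ≈ 2.074.
Sum = Δs · [v(2.7) + v(3.1) + v(3.5) + v(3.9) + v(4.3)].
Sum ≈ 3.729.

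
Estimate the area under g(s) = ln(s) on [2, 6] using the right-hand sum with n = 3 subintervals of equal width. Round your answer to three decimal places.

6.048

Δs = (6 − 2)/3 = 4/3.
Right endpoints: 10/3, 14/3, 6.
g(10/3) ≈ 1.204, g(14/3) ≈ 1.540, g(6) ≈ 1.792.
Sum = Δs · [g(10/3) + g(14/3) + g(6)].
Sum ≈ 6.048.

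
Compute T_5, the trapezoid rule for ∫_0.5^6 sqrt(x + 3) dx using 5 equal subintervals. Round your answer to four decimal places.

13.6246

Δx = (6 − 0.5)/5 = 1.1.
f(0.5) ≈ 1.8708, f(1.6) ≈ 2.1448, f(2.7) ≈ 2.3875, f(3.8) ≈ 2.6077, f(4.9) ≈ 2.8107, f(6) ≈ 3.0000.
T_5 = (Δx/2)·[f(x_0) + 2f(x_1) + ... + 2f(x_{4}) + f(x_5)].
Sum ≈ 13.6246.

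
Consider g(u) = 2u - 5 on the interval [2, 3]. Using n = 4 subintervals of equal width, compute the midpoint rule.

0

Δu = (3 − 2)/4 = 0.25.
Midpoints: 2.125, 2.375, 2.625, 2.875.
g(2.125) = -0.75, g(2.375) = -0.25, g(2.625) = 0.25, g(2.875) = 0.75.
Sum = Δu · [g(2.125) + g(2.375) + g(2.625) + g(2.875)].
Sum = 0.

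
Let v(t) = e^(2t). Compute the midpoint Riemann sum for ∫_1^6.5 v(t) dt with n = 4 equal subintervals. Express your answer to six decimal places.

164308.290683

Δt = (6.5 − 1)/4 = 1.375.
Midpoints: 1.6875, 3.0625, 4.4375, 5.8125.
v(1.6875) ≈ 29.224284, v(3.0625) ≈ 457.144713, v(4.4375) ≈ 7150.946467, v(5.8125) ≈ 111859.623214.
Sum = Δt · [v(1.6875) + v(3.0625) + v(4.4375) + v(5.8125)].
Sum ≈ 164308.290683.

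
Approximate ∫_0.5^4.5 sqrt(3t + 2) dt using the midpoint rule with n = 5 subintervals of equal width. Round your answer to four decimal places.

12.1167

Δt = (4.5 − 0.5)/5 = 0.8.
Midpoints: 0.9, 1.7, 2.5, 3.3, 4.1.
f(0.9) ≈ 2.1679, f(1.7) ≈ 2.6646, f(2.5) ≈ 3.0822, f(3.3) ≈ 3.4496, f(4.1) ≈ 3.7815.
Sum = Δt · [f(0.9) + f(1.7) + f(2.5) + f(3.3) + f(4.1)].
Sum ≈ 12.1167.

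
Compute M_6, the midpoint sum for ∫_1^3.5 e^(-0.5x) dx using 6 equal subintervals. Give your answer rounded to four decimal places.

Δx = (3.5 − 1)/6 = 5/12.
Midpoints: 29/24, 1.625, 49/24, 59/24, 2.875, 79/24.
f(29/24) ≈ 0.5465, f(1.625) ≈ 0.4437, f(49/24) ≈ 0.3603, f(59/24) ≈ 0.2925, f(2.875) ≈ 0.2375, f(79/24) ≈ 0.1929.
Sum = Δx · [f(29/24) + f(1.625) + f(49/24) + ...].
Sum ≈ 0.8640.

0.8640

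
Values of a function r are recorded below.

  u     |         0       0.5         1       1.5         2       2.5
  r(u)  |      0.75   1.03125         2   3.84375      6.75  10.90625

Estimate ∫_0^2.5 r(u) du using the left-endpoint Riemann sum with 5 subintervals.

Δu = 0.5.
Sum = 0.5·[0.75 + 1.03125 + 2 + 3.84375 + 6.75] = 7.1875.

7.1875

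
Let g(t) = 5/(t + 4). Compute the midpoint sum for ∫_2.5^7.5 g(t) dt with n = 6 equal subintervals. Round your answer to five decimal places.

2.85040

Δt = (7.5 − 2.5)/6 = 5/6.
Midpoints: 35/12, 3.75, 55/12, 65/12, 6.25, 85/12.
g(35/12) = 60/83, g(3.75) = 20/31, g(55/12) = 60/103, g(65/12) = 60/113, g(6.25) = 20/41, g(85/12) = 60/133.
Sum = Δt · [g(35/12) + g(3.75) + g(55/12) + ...].
Sum ≈ 2.85040.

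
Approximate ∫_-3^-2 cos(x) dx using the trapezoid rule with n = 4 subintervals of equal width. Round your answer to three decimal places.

-0.764

Δx = (-2 − (-3))/4 = 0.25.
f(-3) ≈ -0.990, f(-2.75) ≈ -0.924, f(-2.5) ≈ -0.801, f(-2.25) ≈ -0.628, f(-2) ≈ -0.416.
T_4 = (Δx/2)·[f(x_0) + 2f(x_1) + 2f(x_2) + 2f(x_3) + f(x_4)].
Sum ≈ -0.764.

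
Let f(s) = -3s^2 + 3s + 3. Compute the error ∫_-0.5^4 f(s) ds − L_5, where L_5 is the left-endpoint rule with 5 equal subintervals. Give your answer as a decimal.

Exact integral: ∫_-0.5^4 f(s) ds = -27.
L_5 = -13.635.
Error = -27 − (-13.635) = -13.365.

-13.365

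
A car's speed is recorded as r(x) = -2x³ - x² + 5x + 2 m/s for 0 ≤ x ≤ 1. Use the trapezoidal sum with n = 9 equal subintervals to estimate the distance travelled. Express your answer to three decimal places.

3.658

Δx = (1 − 0)/9 = 1/9.
r(0) = 2, r(1/9) = 1852/729, r(2/9) = 2216/729, r(1/3) = 94/27, r(4/9) = 2806/729, r(5/9) = 3008/729, r(2/3) = 116/27, r(7/9) = 3166/729, r(8/9) = 3098/729, r(1) = 4.
T_9 = (Δx/2)·[r(x_0) + 2r(x_1) + ... + 2r(x_{8}) + r(x_9)].
Sum ≈ 3.658.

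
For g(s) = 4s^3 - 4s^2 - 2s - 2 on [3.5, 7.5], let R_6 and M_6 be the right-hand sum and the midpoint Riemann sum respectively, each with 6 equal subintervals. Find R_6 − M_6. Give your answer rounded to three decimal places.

R_6 ≈ 2919.03704.
M_6 ≈ 2447.48148.
R_6 − M_6 ≈ 471.556.

471.556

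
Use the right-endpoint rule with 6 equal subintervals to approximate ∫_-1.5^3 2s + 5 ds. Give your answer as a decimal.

Δs = (3 − (-1.5))/6 = 0.75.
Right endpoints: -0.75, 0, 0.75, 1.5, 2.25, 3.
f(-0.75) = 3.5, f(0) = 5, f(0.75) = 6.5, f(1.5) = 8, f(2.25) = 9.5, f(3) = 11.
Sum = Δs · [f(-0.75) + f(0) + f(0.75) + ...].
Sum = 32.625.

32.625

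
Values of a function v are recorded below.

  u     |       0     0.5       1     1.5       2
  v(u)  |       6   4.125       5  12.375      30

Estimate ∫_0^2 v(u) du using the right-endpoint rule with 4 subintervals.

Δu = 0.5.
Sum = 0.5·[4.125 + 5 + 12.375 + 30] = 25.75.

25.75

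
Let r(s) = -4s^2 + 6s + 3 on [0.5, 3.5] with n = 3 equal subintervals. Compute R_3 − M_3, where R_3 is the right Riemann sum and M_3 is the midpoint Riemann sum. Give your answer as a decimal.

R_3 = -29.
M_3 = -11.
R_3 − M_3 = -18.

-18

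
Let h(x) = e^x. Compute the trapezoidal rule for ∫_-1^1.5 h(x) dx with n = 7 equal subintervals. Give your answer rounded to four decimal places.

4.1574

Δx = (1.5 − (-1))/7 = 5/14.
h(-1) ≈ 0.3679, h(-9/14) ≈ 0.5258, h(-2/7) ≈ 0.7515, h(1/14) ≈ 1.0740, h(3/7) ≈ 1.5351, h(11/14) ≈ 2.1940, h(8/7) ≈ 3.1357, h(1.5) ≈ 4.4817.
T_7 = (Δx/2)·[h(x_0) + 2h(x_1) + ... + 2h(x_{6}) + h(x_7)].
Sum ≈ 4.1574.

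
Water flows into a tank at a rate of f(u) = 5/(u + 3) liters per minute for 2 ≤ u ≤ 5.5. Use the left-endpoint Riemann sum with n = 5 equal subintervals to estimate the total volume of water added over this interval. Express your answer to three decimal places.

2.803

Δu = (5.5 − 2)/5 = 0.7.
Left endpoints: 2, 2.7, 3.4, 4.1, 4.8.
f(2) = 1, f(2.7) = 50/57, f(3.4) = 0.78125, f(4.1) = 50/71, f(4.8) = 25/39.
Sum = Δu · [f(2) + f(2.7) + f(3.4) + f(4.1) + f(4.8)].
Sum ≈ 2.803.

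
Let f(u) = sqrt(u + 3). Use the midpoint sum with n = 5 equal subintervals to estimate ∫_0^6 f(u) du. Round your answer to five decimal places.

14.54316

Δu = (6 − 0)/5 = 1.2.
Midpoints: 0.6, 1.8, 3, 4.2, 5.4.
f(0.6) ≈ 1.89737, f(1.8) ≈ 2.19089, f(3) ≈ 2.44949, f(4.2) ≈ 2.68328, f(5.4) ≈ 2.89828.
Sum = Δu · [f(0.6) + f(1.8) + f(3) + f(4.2) + f(5.4)].
Sum ≈ 14.54316.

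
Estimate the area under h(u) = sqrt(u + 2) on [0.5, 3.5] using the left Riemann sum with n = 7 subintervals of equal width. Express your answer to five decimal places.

Δu = (3.5 − 0.5)/7 = 3/7.
Left endpoints: 0.5, 13/14, 19/14, 25/14, 31/14, 37/14, 43/14.
h(0.5) ≈ 1.58114, h(13/14) ≈ 1.71131, h(19/14) ≈ 1.83225, h(25/14) ≈ 1.94569, h(31/14) ≈ 2.05287, h(37/14) ≈ 2.15473, h(43/14) ≈ 2.25198.
Sum = Δu · [h(0.5) + h(13/14) + h(19/14) + ...].
Sum ≈ 5.79856.

5.79856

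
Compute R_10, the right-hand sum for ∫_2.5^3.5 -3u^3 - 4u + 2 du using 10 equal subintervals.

Δu = (3.5 − 2.5)/10 = 0.1.
Right endpoints: 2.6, 2.7, 2.8, 2.9, 3, 3.1, 3.2, 3.3, 3.4, 3.5.
f(2.6) = -61.128, f(2.7) = -67.849, f(2.8) = -75.056, f(2.9) = -82.767, f(3) = -91, f(3.1) = -99.773, f(3.2) = -109.104, f(3.3) = -119.011, f(3.4) = -129.512, f(3.5) = -140.625.
Sum = Δu · [f(2.6) + f(2.7) + f(2.8) + ...].
Sum = -97.5825.

-97.5825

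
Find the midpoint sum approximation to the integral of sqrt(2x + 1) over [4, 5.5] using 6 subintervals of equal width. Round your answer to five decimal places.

4.85652

Δx = (5.5 − 4)/6 = 0.25.
Midpoints: 4.125, 4.375, 4.625, 4.875, 5.125, 5.375.
f(4.125) ≈ 3.04138, f(4.375) ≈ 3.12250, f(4.625) ≈ 3.20156, f(4.875) ≈ 3.27872, f(5.125) ≈ 3.35410, f(5.375) ≈ 3.42783.
Sum = Δx · [f(4.125) + f(4.375) + f(4.625) + ...].
Sum ≈ 4.85652.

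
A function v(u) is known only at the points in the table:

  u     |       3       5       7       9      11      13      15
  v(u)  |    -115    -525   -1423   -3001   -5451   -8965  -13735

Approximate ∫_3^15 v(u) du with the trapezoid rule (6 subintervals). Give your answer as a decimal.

Δu = 2.
T_6 = (2/2)·[(-115) + 2·(-525) + 2·(-1423) + 2·(-3001) + 2·(-5451) + 2·(-8965) + (-13735)] = -52580.

-52580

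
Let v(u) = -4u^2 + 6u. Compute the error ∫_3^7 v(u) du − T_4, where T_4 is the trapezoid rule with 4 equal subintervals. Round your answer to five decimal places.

Exact integral: ∫_3^7 v(u) du ≈ -301.3333333.
T_4 = -304.
Error ≈ -301.3333333 − (-304) ≈ 2.66667.

2.66667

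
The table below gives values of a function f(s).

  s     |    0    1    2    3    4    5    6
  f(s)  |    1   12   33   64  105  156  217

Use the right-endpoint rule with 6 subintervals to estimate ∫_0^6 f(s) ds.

587

Δs = 1.
Sum = 1·[12 + 33 + 64 + 105 + 156 + 217] = 587.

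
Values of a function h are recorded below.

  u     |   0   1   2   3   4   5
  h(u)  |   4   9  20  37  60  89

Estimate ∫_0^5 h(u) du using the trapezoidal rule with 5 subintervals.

Δu = 1.
T_5 = (1/2)·[4 + 2·9 + 2·20 + 2·37 + 2·60 + 89] = 172.5.

172.5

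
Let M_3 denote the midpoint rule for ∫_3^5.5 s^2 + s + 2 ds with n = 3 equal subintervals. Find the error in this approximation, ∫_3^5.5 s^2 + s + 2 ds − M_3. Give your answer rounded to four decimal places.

Exact integral: ∫_3^5.5 f(s) ds ≈ 62.083333.
M_3 ≈ 61.938657.
Error ≈ 62.083333 − 61.938657 ≈ 0.1447.

0.1447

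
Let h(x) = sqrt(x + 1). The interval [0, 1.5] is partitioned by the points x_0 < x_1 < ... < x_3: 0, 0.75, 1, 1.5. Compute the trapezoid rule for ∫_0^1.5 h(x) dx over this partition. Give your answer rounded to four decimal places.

Subinterval widths: 0.75, 0.25, 0.5.
h(0) ≈ 1.0000, h(0.75) ≈ 1.3229, h(1) ≈ 1.4142, h(1.5) ≈ 1.5811.
On each subinterval the trapezoid contributes (Δx_i/2)·[h(x_{i-1}) + h(x_i)].
Sum ≈ 1.9621.

1.9621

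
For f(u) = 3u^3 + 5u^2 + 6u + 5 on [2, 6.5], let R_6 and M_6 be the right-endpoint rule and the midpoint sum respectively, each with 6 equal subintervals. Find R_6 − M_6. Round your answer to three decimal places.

R_6 = 2308.46484375.
M_6 ≈ 1899.29883.
R_6 − M_6 ≈ 409.166.

409.166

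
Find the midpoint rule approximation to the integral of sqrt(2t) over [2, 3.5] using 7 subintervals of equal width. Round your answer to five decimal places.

3.50699

Δt = (3.5 − 2)/7 = 3/14.
Midpoints: 59/28, 65/28, 71/28, 2.75, 83/28, 89/28, 95/28.
f(59/28) ≈ 2.05287, f(65/28) ≈ 2.15473, f(71/28) ≈ 2.25198, f(2.75) ≈ 2.34521, f(83/28) ≈ 2.43487, f(89/28) ≈ 2.52134, f(95/28) ≈ 2.60494.
Sum = Δt · [f(59/28) + f(65/28) + f(71/28) + ...].
Sum ≈ 3.50699.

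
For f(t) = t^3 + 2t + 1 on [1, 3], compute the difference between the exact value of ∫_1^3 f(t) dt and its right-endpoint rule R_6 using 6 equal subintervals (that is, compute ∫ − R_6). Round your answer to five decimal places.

Exact integral: ∫_1^3 f(t) dt = 30.
R_6 ≈ 35.2222222.
Error ≈ 30 − 35.2222222 ≈ -5.22222.

-5.22222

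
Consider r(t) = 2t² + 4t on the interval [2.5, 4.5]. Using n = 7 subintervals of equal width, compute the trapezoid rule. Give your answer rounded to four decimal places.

78.3878

Δt = (4.5 − 2.5)/7 = 2/7.
r(2.5) = 22.5, r(39/14) = 2613/98, r(43/14) = 3053/98, r(47/14) = 3525/98, r(51/14) = 4029/98, r(55/14) = 4565/98, r(59/14) = 5133/98, r(4.5) = 58.5.
T_7 = (Δt/2)·[r(t_0) + 2r(t_1) + ... + 2r(t_{6}) + r(t_7)].
Sum ≈ 78.3878.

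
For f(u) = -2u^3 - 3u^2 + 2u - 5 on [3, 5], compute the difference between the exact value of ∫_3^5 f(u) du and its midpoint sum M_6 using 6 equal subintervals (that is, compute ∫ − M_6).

Exact integral: ∫_3^5 f(u) du = -364.
M_6 = -363.5.
Error = -364 − (-363.5) = -0.5.

-0.5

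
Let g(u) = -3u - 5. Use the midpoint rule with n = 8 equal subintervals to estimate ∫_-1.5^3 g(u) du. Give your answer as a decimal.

Δu = (3 − (-1.5))/8 = 0.5625.
Midpoints: -1.21875, -0.65625, -0.09375, 0.46875, 1.03125, 1.59375, 2.15625, 2.71875.
g(-1.21875) = -1.34375, g(-0.65625) = -3.03125, g(-0.09375) = -4.71875, g(0.46875) = -6.40625, g(1.03125) = -8.09375, g(1.59375) = -9.78125, g(2.15625) = -11.46875, g(2.71875) = -13.15625.
Sum = Δu · [g(-1.21875) + g(-0.65625) + g(-0.09375) + ...].
Sum = -32.625.

-32.625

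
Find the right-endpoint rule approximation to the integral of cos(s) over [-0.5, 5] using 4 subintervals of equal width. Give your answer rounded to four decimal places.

-0.8098

Δs = (5 − (-0.5))/4 = 1.375.
Right endpoints: 0.875, 2.25, 3.625, 5.
f(0.875) ≈ 0.6410, f(2.25) ≈ -0.6282, f(3.625) ≈ -0.8854, f(5) ≈ 0.2837.
Sum = Δs · [f(0.875) + f(2.25) + f(3.625) + f(5)].
Sum ≈ -0.8098.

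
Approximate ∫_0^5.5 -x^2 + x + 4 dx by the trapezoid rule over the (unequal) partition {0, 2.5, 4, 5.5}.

Subinterval widths: 2.5, 1.5, 1.5.
f(0) = 4, f(2.5) = 0.25, f(4) = -8, f(5.5) = -20.75.
On each subinterval the trapezoid contributes (Δx_i/2)·[f(x_{i-1}) + f(x_i)].
Sum = -22.0625.

-22.0625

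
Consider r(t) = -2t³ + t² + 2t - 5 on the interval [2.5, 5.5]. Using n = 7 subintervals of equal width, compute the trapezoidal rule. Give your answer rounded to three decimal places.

-380.862

Δt = (5.5 − 2.5)/7 = 3/7.
r(2.5) = -25, r(41/14) = -27989/686, r(47/14) = -21502/343, r(53/14) = -62843/686, r(59/14) = -44077/343, r(65/14) = -119585/686, r(71/14) = -78892/343, r(5.5) = -296.5.
T_7 = (Δt/2)·[r(t_0) + 2r(t_1) + ... + 2r(t_{6}) + r(t_7)].
Sum ≈ -380.862.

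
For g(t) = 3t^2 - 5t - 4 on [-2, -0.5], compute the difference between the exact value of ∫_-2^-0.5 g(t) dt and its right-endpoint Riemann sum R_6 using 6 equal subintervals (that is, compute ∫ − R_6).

Exact integral: ∫_-2^-0.5 g(t) dt = 11.25.
R_6 = 8.953125.
Error = 11.25 − 8.953125 = 2.296875.

2.296875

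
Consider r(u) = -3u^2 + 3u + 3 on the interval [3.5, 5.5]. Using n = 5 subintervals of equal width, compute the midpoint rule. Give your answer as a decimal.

-90.42

Δu = (5.5 − 3.5)/5 = 0.4.
Midpoints: 3.7, 4.1, 4.5, 4.9, 5.3.
r(3.7) = -26.97, r(4.1) = -35.13, r(4.5) = -44.25, r(4.9) = -54.33, r(5.3) = -65.37.
Sum = Δu · [r(3.7) + r(4.1) + r(4.5) + r(4.9) + r(5.3)].
Sum = -90.42.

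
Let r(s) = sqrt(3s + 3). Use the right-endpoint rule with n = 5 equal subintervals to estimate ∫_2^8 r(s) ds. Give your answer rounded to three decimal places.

26.469

Δs = (8 − 2)/5 = 1.2.
Right endpoints: 3.2, 4.4, 5.6, 6.8, 8.
r(3.2) ≈ 3.550, r(4.4) ≈ 4.025, r(5.6) ≈ 4.450, r(6.8) ≈ 4.837, r(8) ≈ 5.196.
Sum = Δs · [r(3.2) + r(4.4) + r(5.6) + r(6.8) + r(8)].
Sum ≈ 26.469.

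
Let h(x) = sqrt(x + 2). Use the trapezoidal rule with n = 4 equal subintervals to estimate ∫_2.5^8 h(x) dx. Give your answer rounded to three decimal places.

Δx = (8 − 2.5)/4 = 1.375.
h(2.5) ≈ 2.121, h(3.875) ≈ 2.424, h(5.25) ≈ 2.693, h(6.625) ≈ 2.937, h(8) ≈ 3.162.
T_4 = (Δx/2)·[h(x_0) + 2h(x_1) + 2h(x_2) + 2h(x_3) + h(x_4)].
Sum ≈ 14.706.

14.706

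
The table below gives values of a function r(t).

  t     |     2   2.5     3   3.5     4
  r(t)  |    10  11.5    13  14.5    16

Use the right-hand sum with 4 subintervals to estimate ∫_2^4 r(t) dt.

Δt = 0.5.
Sum = 0.5·[11.5 + 13 + 14.5 + 16] = 27.5.

27.5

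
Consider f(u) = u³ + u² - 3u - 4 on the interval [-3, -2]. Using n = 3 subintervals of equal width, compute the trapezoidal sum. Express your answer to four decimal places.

Δu = (-2 − (-3))/3 = 1/3.
f(-3) = -13, f(-8/3) = -212/27, f(-7/3) = -115/27, f(-2) = -2.
T_3 = (Δu/2)·[f(u_0) + 2f(u_1) + 2f(u_2) + f(u_3)].
Sum ≈ -6.5370.

-6.5370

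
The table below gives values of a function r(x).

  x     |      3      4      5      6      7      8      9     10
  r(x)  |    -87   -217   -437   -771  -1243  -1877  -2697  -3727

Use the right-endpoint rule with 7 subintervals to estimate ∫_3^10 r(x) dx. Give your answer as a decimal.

Δx = 1.
Sum = 1·[(-217) + (-437) + (-771) + (-1243) + (-1877) + (-2697) + (-3727)] = -10969.

-10969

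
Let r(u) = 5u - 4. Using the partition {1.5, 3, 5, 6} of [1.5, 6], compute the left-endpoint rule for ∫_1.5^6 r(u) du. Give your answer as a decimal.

48.25

Subinterval widths: 1.5, 2, 1.
Left endpoints: 1.5, 3, 5.
r(1.5) = 3.5, r(3) = 11, r(5) = 21.
Sum = Σ Δu_i · r(u_i).
Sum = 48.25.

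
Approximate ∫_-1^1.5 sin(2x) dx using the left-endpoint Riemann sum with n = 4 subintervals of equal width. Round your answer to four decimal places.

Δx = (1.5 − (-1))/4 = 0.625.
Left endpoints: -1, -0.375, 0.25, 0.875.
f(-1) ≈ -0.9093, f(-0.375) ≈ -0.6816, f(0.25) ≈ 0.4794, f(0.875) ≈ 0.9840.
Sum = Δx · [f(-1) + f(-0.375) + f(0.25) + f(0.875)].
Sum ≈ -0.0797.

-0.0797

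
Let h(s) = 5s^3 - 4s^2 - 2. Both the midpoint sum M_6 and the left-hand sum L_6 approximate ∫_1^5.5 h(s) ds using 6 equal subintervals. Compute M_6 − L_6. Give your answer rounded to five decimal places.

M_6 ≈ 903.6386719.
L_6 = 665.75390625.
M_6 − L_6 ≈ 237.88477.

237.88477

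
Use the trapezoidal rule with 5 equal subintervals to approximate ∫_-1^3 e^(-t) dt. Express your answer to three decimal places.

Δt = (3 − (-1))/5 = 0.8.
f(-1) ≈ 2.718, f(-0.2) ≈ 1.221, f(0.6) ≈ 0.549, f(1.4) ≈ 0.247, f(2.2) ≈ 0.111, f(3) ≈ 0.050.
T_5 = (Δt/2)·[f(t_0) + 2f(t_1) + ... + 2f(t_{4}) + f(t_5)].
Sum ≈ 2.809.

2.809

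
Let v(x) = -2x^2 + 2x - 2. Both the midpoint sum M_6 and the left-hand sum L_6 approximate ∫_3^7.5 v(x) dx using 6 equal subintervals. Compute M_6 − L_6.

M_6 = -224.578125.
L_6 = -193.78125.
M_6 − L_6 = -30.796875.

-30.796875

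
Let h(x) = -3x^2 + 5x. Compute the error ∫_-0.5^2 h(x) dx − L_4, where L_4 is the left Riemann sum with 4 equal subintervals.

0.87890625

Exact integral: ∫_-0.5^2 h(x) dx = 1.25.
L_4 = 0.37109375.
Error = 1.25 − 0.37109375 = 0.87890625.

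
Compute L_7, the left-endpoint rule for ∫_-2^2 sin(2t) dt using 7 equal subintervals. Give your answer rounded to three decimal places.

Δt = (2 − (-2))/7 = 4/7.
Left endpoints: -2, -10/7, -6/7, -2/7, 2/7, 6/7, 10/7.
f(-2) ≈ 0.757, f(-10/7) ≈ -0.281, f(-6/7) ≈ -0.990, f(-2/7) ≈ -0.541, f(2/7) ≈ 0.541, f(6/7) ≈ 0.990, f(10/7) ≈ 0.281.
Sum = Δt · [f(-2) + f(-10/7) + f(-6/7) + ...].
Sum ≈ 0.432.

0.432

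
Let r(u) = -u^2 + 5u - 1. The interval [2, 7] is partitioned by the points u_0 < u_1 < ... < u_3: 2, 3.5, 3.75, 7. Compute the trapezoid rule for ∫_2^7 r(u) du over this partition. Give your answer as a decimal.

-10.453125

Subinterval widths: 1.5, 0.25, 3.25.
r(2) = 5, r(3.5) = 4.25, r(3.75) = 3.6875, r(7) = -15.
On each subinterval the trapezoid contributes (Δu_i/2)·[r(u_{i-1}) + r(u_i)].
Sum = -10.453125.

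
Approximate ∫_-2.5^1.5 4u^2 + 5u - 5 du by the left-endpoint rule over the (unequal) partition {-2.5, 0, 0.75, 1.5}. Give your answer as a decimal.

Subinterval widths: 2.5, 0.75, 0.75.
Left endpoints: -2.5, 0, 0.75.
f(-2.5) = 7.5, f(0) = -5, f(0.75) = 1.
Sum = Σ Δu_i · f(u_i).
Sum = 15.75.

15.75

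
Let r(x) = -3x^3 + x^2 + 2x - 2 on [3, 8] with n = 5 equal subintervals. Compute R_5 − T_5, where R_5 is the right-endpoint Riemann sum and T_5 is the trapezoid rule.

R_5 = -3540.
T_5 = -2845.
R_5 − T_5 = -695.

-695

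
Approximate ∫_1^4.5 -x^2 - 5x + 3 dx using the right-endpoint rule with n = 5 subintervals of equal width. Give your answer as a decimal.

Δx = (4.5 − 1)/5 = 0.7.
Right endpoints: 1.7, 2.4, 3.1, 3.8, 4.5.
f(1.7) = -8.39, f(2.4) = -14.76, f(3.1) = -22.11, f(3.8) = -30.44, f(4.5) = -39.75.
Sum = Δx · [f(1.7) + f(2.4) + f(3.1) + f(3.8) + f(4.5)].
Sum = -80.815.

-80.815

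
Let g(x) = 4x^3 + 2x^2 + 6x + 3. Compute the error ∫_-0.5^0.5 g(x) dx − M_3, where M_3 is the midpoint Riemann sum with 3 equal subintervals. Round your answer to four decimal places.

Exact integral: ∫_-0.5^0.5 g(x) dx ≈ 3.166667.
M_3 ≈ 3.148148.
Error ≈ 3.166667 − 3.148148 ≈ 0.0185.

0.0185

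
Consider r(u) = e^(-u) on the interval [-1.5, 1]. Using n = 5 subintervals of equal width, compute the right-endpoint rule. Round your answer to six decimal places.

3.170707

Δu = (1 − (-1.5))/5 = 0.5.
Right endpoints: -1, -0.5, 0, 0.5, 1.
r(-1) ≈ 2.718282, r(-0.5) ≈ 1.648721, r(0) ≈ 1.000000, r(0.5) ≈ 0.606531, r(1) ≈ 0.367879.
Sum = Δu · [r(-1) + r(-0.5) + r(0) + r(0.5) + r(1)].
Sum ≈ 3.170707.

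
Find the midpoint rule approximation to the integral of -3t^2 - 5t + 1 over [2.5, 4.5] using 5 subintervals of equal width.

Δt = (4.5 − 2.5)/5 = 0.4.
Midpoints: 2.7, 3.1, 3.5, 3.9, 4.3.
f(2.7) = -34.37, f(3.1) = -43.33, f(3.5) = -53.25, f(3.9) = -64.13, f(4.3) = -75.97.
Sum = Δt · [f(2.7) + f(3.1) + f(3.5) + f(3.9) + f(4.3)].
Sum = -108.42.

-108.42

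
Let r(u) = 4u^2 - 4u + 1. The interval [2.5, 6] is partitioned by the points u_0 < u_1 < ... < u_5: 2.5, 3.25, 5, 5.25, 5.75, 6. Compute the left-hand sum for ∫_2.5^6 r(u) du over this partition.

Subinterval widths: 0.75, 1.75, 0.25, 0.5, 0.25.
Left endpoints: 2.5, 3.25, 5, 5.25, 5.75.
r(2.5) = 16, r(3.25) = 30.25, r(5) = 81, r(5.25) = 90.25, r(5.75) = 110.25.
Sum = Σ Δu_i · r(u_i).
Sum = 157.875.

157.875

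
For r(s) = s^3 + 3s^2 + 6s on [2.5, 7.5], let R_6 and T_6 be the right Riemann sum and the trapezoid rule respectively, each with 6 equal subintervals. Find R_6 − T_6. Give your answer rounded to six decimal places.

244.270833

R_6 = 1592.1875.
T_6 ≈ 1347.91666667.
R_6 − T_6 ≈ 244.270833.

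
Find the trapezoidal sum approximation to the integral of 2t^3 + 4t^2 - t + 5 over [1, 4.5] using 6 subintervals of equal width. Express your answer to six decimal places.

Δt = (4.5 − 1)/6 = 7/12.
f(1) = 10, f(19/12) = 18475/864, f(13/6) = 4531/108, f(2.75) = 74.09375, f(10/3) = 3245/27, f(47/12) = 157775/864, f(4.5) = 263.75.
T_6 = (Δt/2)·[f(t_0) + 2f(t_1) + ... + 2f(t_{5}) + f(t_6)].
Sum ≈ 336.642072.

336.642072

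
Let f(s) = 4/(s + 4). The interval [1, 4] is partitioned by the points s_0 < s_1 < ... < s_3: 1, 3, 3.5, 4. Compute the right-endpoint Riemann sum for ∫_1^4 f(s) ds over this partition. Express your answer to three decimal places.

1.660

Subinterval widths: 2, 0.5, 0.5.
Right endpoints: 3, 3.5, 4.
f(3) = 4/7, f(3.5) = 8/15, f(4) = 0.5.
Sum = Σ Δs_i · f(s_i).
Sum ≈ 1.660.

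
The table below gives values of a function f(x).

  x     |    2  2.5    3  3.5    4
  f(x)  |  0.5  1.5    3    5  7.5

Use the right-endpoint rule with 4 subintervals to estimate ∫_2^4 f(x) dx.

8.5

Δx = 0.5.
Sum = 0.5·[1.5 + 3 + 5 + 7.5] = 8.5.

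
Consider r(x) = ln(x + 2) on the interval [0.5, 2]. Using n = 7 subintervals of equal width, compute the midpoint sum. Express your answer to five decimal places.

1.75474

Δx = (2 − 0.5)/7 = 3/14.
Midpoints: 17/28, 23/28, 29/28, 1.25, 41/28, 47/28, 53/28.
r(17/28) ≈ 0.95825, r(23/28) ≈ 1.03724, r(29/28) ≈ 1.11045, r(1.25) ≈ 1.17865, r(41/28) ≈ 1.24251, r(47/28) ≈ 1.30252, r(53/28) ≈ 1.35914.
Sum = Δx · [r(17/28) + r(23/28) + r(29/28) + ...].
Sum ≈ 1.75474.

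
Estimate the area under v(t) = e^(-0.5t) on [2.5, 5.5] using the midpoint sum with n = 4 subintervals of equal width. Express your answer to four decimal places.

Δt = (5.5 − 2.5)/4 = 0.75.
Midpoints: 2.875, 3.625, 4.375, 5.125.
v(2.875) ≈ 0.2375, v(3.625) ≈ 0.1632, v(4.375) ≈ 0.1122, v(5.125) ≈ 0.0771.
Sum = Δt · [v(2.875) + v(3.625) + v(4.375) + v(5.125)].
Sum ≈ 0.4426.

0.4426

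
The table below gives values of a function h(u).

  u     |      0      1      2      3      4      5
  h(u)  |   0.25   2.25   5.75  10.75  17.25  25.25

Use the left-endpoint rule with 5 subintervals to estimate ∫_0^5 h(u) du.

36.25

Δu = 1.
Sum = 1·[0.25 + 2.25 + 5.75 + 10.75 + 17.25] = 36.25.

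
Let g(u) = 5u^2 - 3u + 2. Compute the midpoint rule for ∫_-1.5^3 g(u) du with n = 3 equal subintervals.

45.28125

Δu = (3 − (-1.5))/3 = 1.5.
Midpoints: -0.75, 0.75, 2.25.
g(-0.75) = 7.0625, g(0.75) = 2.5625, g(2.25) = 20.5625.
Sum = Δu · [g(-0.75) + g(0.75) + g(2.25)].
Sum = 45.28125.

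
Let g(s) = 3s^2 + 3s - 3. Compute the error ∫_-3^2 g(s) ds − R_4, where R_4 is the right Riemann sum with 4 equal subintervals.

Exact integral: ∫_-3^2 g(s) ds = 12.5.
R_4 = 16.40625.
Error = 12.5 − 16.40625 = -3.90625.

-3.90625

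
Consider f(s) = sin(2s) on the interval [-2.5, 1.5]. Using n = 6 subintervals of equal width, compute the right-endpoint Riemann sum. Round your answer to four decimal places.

Δs = (1.5 − (-2.5))/6 = 2/3.
Right endpoints: -11/6, -7/6, -0.5, 1/6, 5/6, 1.5.
f(-11/6) ≈ 0.5013, f(-7/6) ≈ -0.7231, f(-0.5) ≈ -0.8415, f(1/6) ≈ 0.3272, f(5/6) ≈ 0.9954, f(1.5) ≈ 0.1411.
Sum = Δs · [f(-11/6) + f(-7/6) + f(-0.5) + ...].
Sum ≈ 0.2670.

0.2670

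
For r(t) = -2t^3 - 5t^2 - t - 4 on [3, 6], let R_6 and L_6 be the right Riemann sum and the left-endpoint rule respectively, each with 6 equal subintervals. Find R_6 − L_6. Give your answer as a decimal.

R_6 = -1081.
L_6 = -823.
R_6 − L_6 = -258.

-258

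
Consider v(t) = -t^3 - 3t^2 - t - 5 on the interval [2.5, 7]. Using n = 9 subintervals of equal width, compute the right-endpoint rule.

-1080

Δt = (7 − 2.5)/9 = 0.5.
Right endpoints: 3, 3.5, 4, 4.5, 5, 5.5, 6, 6.5, 7.
v(3) = -62, v(3.5) = -88.125, v(4) = -121, v(4.5) = -161.375, v(5) = -210, v(5.5) = -267.625, v(6) = -335, v(6.5) = -412.875, v(7) = -502.
Sum = Δt · [v(3) + v(3.5) + v(4) + ...].
Sum = -1080.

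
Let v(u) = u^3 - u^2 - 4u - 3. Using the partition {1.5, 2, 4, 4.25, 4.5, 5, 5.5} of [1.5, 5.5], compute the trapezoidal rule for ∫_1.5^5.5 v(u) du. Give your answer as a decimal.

Subinterval widths: 0.5, 2, 0.25, 0.25, 0.5, 0.5.
v(1.5) = -7.875, v(2) = -7, v(4) = 29, v(4.25) = 38.703125, v(4.5) = 49.875, v(5) = 77, v(5.5) = 111.125.
On each subinterval the trapezoid contributes (Δu_i/2)·[v(u_{i-1}) + v(u_i)].
Sum = 116.56640625.

116.56640625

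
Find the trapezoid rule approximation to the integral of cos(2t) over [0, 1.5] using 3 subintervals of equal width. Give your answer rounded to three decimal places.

0.065

Δt = (1.5 − 0)/3 = 0.5.
f(0) ≈ 1.000, f(0.5) ≈ 0.540, f(1) ≈ -0.416, f(1.5) ≈ -0.990.
T_3 = (Δt/2)·[f(t_0) + 2f(t_1) + 2f(t_2) + f(t_3)].
Sum ≈ 0.065.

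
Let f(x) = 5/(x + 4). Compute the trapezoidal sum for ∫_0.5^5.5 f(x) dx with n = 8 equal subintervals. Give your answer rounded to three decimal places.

Δx = (5.5 − 0.5)/8 = 0.625.
f(0.5) = 10/9, f(1.125) = 40/41, f(1.75) = 20/23, f(2.375) = 40/51, f(3) = 5/7, f(3.625) = 40/61, f(4.25) = 20/33, f(4.875) = 40/71, f(5.5) = 10/19.
T_8 = (Δx/2)·[f(x_0) + 2f(x_1) + ... + 2f(x_{7}) + f(x_8)].
Sum ≈ 3.742.

3.742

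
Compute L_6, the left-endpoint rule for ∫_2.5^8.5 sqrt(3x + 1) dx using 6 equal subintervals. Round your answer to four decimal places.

Δx = (8.5 − 2.5)/6 = 1.
Left endpoints: 2.5, 3.5, 4.5, 5.5, 6.5, 7.5.
f(2.5) ≈ 2.9155, f(3.5) ≈ 3.3912, f(4.5) ≈ 3.8079, f(5.5) ≈ 4.1833, f(6.5) ≈ 4.5277, f(7.5) ≈ 4.8477.
Sum = Δx · [f(2.5) + f(3.5) + f(4.5) + ...].
Sum ≈ 23.6732.

23.6732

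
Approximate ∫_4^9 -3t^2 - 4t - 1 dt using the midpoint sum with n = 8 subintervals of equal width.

Δt = (9 − 4)/8 = 0.625.
Midpoints: 4.3125, 4.9375, 5.5625, 6.1875, 6.8125, 7.4375, 8.0625, 8.6875.
f(4.3125) = -74.04296875, f(4.9375) = -93.88671875, f(5.5625) = -116.07421875, f(6.1875) = -140.60546875, f(6.8125) = -167.48046875, f(7.4375) = -196.69921875, f(8.0625) = -228.26171875, f(8.6875) = -262.16796875.
Sum = Δt · [f(4.3125) + f(4.9375) + f(5.5625) + ...].
Sum = -799.51171875.

-799.51171875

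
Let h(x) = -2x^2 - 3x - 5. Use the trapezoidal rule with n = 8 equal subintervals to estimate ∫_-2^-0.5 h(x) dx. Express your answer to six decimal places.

-7.142578

Δx = (-0.5 − (-2))/8 = 0.1875.
h(-2) = -7, h(-1.8125) = -6.1328125, h(-1.625) = -5.40625, h(-1.4375) = -4.8203125, h(-1.25) = -4.375, h(-1.0625) = -4.0703125, h(-0.875) = -3.90625, h(-0.6875) = -3.8828125, h(-0.5) = -4.
T_8 = (Δx/2)·[h(x_0) + 2h(x_1) + ... + 2h(x_{7}) + h(x_8)].
Sum ≈ -7.142578.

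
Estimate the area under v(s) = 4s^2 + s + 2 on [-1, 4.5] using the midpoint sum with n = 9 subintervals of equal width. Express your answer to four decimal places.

Δs = (4.5 − (-1))/9 = 11/18.
Midpoints: -25/36, -1/12, 19/36, 41/36, 1.75, 85/36, 107/36, 43/12, 151/36.
v(-25/36) = 262/81, v(-1/12) = 35/18, v(19/36) = 295/81, v(41/36) = 1349/162, v(1.75) = 16, v(85/36) = 4319/162, v(107/36) = 3265/81, v(43/12) = 1025/18, v(151/36) = 6202/81.
Sum = Δs · [v(-25/36) + v(-1/12) + v(19/36) + ...].
Sum ≈ 142.7737.

142.7737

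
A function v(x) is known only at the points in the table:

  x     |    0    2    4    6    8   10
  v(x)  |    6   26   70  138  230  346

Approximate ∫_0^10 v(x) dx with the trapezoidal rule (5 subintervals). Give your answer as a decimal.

Δx = 2.
T_5 = (2/2)·[6 + 2·26 + 2·70 + 2·138 + 2·230 + 346] = 1280.

1280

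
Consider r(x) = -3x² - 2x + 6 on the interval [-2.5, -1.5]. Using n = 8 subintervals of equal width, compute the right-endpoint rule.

-1.6328125

Δx = (-1.5 − (-2.5))/8 = 0.125.
Right endpoints: -2.375, -2.25, -2.125, -2, -1.875, -1.75, -1.625, -1.5.
r(-2.375) = -6.171875, r(-2.25) = -4.6875, r(-2.125) = -3.296875, r(-2) = -2, r(-1.875) = -0.796875, r(-1.75) = 0.3125, r(-1.625) = 1.328125, r(-1.5) = 2.25.
Sum = Δx · [r(-2.375) + r(-2.25) + r(-2.125) + ...].
Sum = -1.6328125.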